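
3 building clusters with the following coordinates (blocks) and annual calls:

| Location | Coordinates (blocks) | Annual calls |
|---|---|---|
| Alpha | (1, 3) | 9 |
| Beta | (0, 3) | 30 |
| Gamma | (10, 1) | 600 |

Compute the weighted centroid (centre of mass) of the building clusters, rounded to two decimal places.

The minimiser of Σwᵢ‖p−pᵢ‖² is the weighted centroid p* = (Σwᵢpᵢ)/(Σwᵢ).
Σwᵢ = 639.
Σwᵢxᵢ = 9·1 + 30·0 + 600·10 = 6009.
Σwᵢyᵢ = 9·3 + 30·3 + 600·1 = 717.
x* = 6009/639 = 9.40, y* = 717/639 = 1.12.

(9.40, 1.12)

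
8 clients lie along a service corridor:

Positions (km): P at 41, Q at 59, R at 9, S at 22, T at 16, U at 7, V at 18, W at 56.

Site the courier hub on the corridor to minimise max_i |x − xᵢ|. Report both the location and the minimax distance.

The 1-center on a line is the midpoint of the two extreme points: leftmost at 7, rightmost at 59.
Optimal location = (7 + 59)/2 = 33; maximum distance = (59 − 7)/2 = 26.

location 33, max distance 26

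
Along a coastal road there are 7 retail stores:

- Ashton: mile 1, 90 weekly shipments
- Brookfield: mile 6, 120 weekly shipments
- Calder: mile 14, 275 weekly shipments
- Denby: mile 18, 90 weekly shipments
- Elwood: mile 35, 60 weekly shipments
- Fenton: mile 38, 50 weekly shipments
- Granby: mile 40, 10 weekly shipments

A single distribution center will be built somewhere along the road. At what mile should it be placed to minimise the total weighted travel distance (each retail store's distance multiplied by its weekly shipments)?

x = 14

For a sum of weighted absolute distances on a line, the optimum is the weighted median (not the mean). Total weight W = 695; half-weight = 347.5.
Sort by position and accumulate weight:
  mile 1 (Ashton, w=90) → cum 90
  mile 6 (Brookfield, w=120) → cum 210
  mile 14 (Calder, w=275) → cum 485  ≥ 347.5 → median here
  mile 18 (Denby, w=90) → cum 575
  mile 35 (Elwood, w=60) → cum 635
  mile 38 (Fenton, w=50) → cum 685
  mile 40 (Granby, w=10) → cum 695
Optimal location: mile 14.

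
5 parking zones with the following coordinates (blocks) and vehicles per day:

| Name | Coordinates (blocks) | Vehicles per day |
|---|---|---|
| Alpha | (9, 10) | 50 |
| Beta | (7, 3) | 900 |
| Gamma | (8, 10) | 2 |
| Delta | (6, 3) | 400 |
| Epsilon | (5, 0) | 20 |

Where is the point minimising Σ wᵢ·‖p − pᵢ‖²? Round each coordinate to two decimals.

The minimiser of Σwᵢ‖p−pᵢ‖² is the weighted centroid p* = (Σwᵢpᵢ)/(Σwᵢ).
Σwᵢ = 1372.
Σwᵢxᵢ = 50·9 + 900·7 + 2·8 + 400·6 + 20·5 = 9266.
Σwᵢyᵢ = 50·10 + 900·3 + 2·10 + 400·3 + 20·0 = 4420.
x* = 9266/1372 = 6.75, y* = 4420/1372 = 3.22.

(6.75, 3.22)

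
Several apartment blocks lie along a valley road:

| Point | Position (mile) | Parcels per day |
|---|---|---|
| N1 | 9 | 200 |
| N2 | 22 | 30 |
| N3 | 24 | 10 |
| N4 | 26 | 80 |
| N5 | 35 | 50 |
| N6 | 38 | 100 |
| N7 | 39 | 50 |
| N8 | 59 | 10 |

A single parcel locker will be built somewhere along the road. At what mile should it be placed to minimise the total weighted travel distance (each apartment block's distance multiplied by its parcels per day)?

x = 26

For a sum of weighted absolute distances on a line, the optimum is the weighted median (not the mean). Total weight W = 530; half-weight = 265.
Sort by position and accumulate weight:
  mile 9 (N1, w=200) → cum 200
  mile 22 (N2, w=30) → cum 230
  mile 24 (N3, w=10) → cum 240
  mile 26 (N4, w=80) → cum 320  ≥ 265 → median here
  mile 35 (N5, w=50) → cum 370
  mile 38 (N6, w=100) → cum 470
  mile 39 (N7, w=50) → cum 520
  mile 59 (N8, w=10) → cum 530
Optimal location: mile 26.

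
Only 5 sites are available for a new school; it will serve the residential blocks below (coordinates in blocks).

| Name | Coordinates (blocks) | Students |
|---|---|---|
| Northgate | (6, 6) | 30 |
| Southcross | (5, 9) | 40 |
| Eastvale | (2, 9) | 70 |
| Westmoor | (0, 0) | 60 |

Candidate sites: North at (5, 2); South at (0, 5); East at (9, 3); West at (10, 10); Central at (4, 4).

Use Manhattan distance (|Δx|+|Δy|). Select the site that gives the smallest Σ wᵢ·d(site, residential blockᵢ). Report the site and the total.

Total weighted distance at each candidate:
  North (5, 2): total = 1550
  South (0, 5): total = 1290
  East (9, 3): total = 2210
  West (10, 10): total = 2310
  Central (4, 4): total = 1330
Minimum is at South with total 1290 blocks.

South, total 1290 blocks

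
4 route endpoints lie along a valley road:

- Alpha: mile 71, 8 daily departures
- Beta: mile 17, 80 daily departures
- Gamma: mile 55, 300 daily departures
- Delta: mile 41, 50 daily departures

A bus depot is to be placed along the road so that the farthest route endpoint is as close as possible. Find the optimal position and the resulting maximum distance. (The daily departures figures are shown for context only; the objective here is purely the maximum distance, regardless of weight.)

The 1-center on a line is the midpoint of the two extreme points: leftmost at 17, rightmost at 71.
Optimal location = (17 + 71)/2 = 44; maximum distance = (71 − 17)/2 = 27.

location 44, max distance 27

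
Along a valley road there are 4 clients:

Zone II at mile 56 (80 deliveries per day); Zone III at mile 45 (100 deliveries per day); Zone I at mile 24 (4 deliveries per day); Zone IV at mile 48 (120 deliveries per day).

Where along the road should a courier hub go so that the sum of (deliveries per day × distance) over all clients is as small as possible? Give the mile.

x = 48

For a sum of weighted absolute distances on a line, the optimum is the weighted median (not the mean). Total weight W = 304; half-weight = 152.
Sort by position and accumulate weight:
  mile 24 (Zone I, w=4) → cum 4
  mile 45 (Zone III, w=100) → cum 104
  mile 48 (Zone IV, w=120) → cum 224  ≥ 152 → median here
  mile 56 (Zone II, w=80) → cum 304
Optimal location: mile 48.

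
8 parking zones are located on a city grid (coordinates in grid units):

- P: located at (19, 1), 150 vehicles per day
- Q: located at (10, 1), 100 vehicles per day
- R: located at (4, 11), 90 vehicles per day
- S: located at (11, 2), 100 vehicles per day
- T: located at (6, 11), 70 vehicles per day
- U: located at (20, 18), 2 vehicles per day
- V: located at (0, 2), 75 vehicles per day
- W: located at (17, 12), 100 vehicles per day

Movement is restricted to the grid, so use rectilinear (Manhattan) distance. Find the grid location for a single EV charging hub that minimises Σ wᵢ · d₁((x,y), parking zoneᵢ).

Manhattan distance separates: Σwᵢ(|x−xᵢ|+|y−yᵢ|) = Σwᵢ|x−xᵢ| + Σwᵢ|y−yᵢ|, so x and y are optimised independently as 1-D weighted medians.
Total weight W = 687; half = 343.5.
x-coordinate, sorted with cumulative weight:
  x=0 (V, w=75) cum 75
  x=4 (R, w=90) cum 165
  x=6 (T, w=70) cum 235
  x=10 (Q, w=100) cum 335
  x=11 (S, w=100) cum 435  ← median
  x=17 (W, w=100) cum 535
  x=19 (P, w=150) cum 685
  x=20 (U, w=2) cum 687
⇒ x* = 11
y-coordinate, sorted with cumulative weight:
  y=1 (P, w=150) cum 150
  y=1 (Q, w=100) cum 250
  y=2 (S, w=100) cum 350  ← median
  y=2 (V, w=75) cum 425
  y=11 (R, w=90) cum 515
  y=11 (T, w=70) cum 585
  y=12 (W, w=100) cum 685
  y=18 (U, w=2) cum 687
⇒ y* = 2

(11, 2)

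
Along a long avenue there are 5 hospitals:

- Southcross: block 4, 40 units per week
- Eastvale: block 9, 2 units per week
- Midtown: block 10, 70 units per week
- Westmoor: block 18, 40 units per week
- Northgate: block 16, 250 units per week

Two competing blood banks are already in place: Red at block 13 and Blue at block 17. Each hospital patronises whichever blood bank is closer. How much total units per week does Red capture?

The indifferent point is the midpoint (13+17)/2 = 15; hospitals left of it (closer to Red at 13) go to Red, those right go to Blue.
  Southcross at 4 (w=40) → Red
  Eastvale at 9 (w=2) → Red
  Midtown at 10 (w=70) → Red
  Northgate at 16 (w=250) → Blue
  Westmoor at 18 (w=40) → Blue
Red captures 112; Blue captures 290.

112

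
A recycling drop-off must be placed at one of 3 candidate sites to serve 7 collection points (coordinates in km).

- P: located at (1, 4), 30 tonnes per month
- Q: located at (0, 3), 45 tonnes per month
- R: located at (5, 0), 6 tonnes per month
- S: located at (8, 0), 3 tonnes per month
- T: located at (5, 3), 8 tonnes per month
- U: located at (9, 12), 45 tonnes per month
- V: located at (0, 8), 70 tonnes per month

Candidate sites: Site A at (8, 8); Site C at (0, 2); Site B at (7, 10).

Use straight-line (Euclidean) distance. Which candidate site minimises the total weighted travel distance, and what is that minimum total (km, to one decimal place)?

Site C, total 1235.3 km

Total weighted distance at each candidate:
  Site A (8, 8): total = 1533.8
  Site C (0, 2): total = 1235.3
  Site B (7, 10): total = 1486.5
Minimum is at Site C with total 1235.3 km.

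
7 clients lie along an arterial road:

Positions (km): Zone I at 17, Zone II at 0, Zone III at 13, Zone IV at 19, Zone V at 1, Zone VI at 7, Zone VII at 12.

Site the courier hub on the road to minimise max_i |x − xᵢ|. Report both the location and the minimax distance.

location 9.5, max distance 9.5

The 1-center on a line is the midpoint of the two extreme points: leftmost at 0, rightmost at 19.
Optimal location = (0 + 19)/2 = 9.5; maximum distance = (19 − 0)/2 = 9.5.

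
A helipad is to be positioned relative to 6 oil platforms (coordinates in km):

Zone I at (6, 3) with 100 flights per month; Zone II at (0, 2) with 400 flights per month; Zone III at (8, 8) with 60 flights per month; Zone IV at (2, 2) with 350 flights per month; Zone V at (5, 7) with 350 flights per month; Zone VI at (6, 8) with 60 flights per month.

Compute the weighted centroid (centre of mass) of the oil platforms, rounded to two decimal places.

(2.95, 3.95)

The minimiser of Σwᵢ‖p−pᵢ‖² is the weighted centroid p* = (Σwᵢpᵢ)/(Σwᵢ).
Σwᵢ = 1320.
Σwᵢxᵢ = 100·6 + 400·0 + 60·8 + 350·2 + 350·5 + 60·6 = 3890.
Σwᵢyᵢ = 100·3 + 400·2 + 60·8 + 350·2 + 350·7 + 60·8 = 5210.
x* = 3890/1320 = 2.95, y* = 5210/1320 = 3.95.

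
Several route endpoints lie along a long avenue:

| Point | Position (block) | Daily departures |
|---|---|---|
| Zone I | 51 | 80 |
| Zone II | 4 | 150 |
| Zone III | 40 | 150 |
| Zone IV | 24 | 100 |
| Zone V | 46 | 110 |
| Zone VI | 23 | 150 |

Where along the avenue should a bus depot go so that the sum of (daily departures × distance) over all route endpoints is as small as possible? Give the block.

x = 24

For a sum of weighted absolute distances on a line, the optimum is the weighted median (not the mean). Total weight W = 740; half-weight = 370.
Sort by position and accumulate weight:
  block 4 (Zone II, w=150) → cum 150
  block 23 (Zone VI, w=150) → cum 300
  block 24 (Zone IV, w=100) → cum 400  ≥ 370 → median here
  block 40 (Zone III, w=150) → cum 550
  block 46 (Zone V, w=110) → cum 660
  block 51 (Zone I, w=80) → cum 740
Optimal location: block 24.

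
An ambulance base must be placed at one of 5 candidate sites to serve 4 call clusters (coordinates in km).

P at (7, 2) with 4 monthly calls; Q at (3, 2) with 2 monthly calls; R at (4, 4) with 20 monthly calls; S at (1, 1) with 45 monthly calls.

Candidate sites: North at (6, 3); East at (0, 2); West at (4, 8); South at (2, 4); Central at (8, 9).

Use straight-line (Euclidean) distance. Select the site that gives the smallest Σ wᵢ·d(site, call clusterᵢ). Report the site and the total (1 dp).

East, total 187.1 km

Total weighted distance at each candidate:
  North (6, 3): total = 299.0
  East (0, 2): total = 187.1
  West (4, 8): total = 461.7
  South (2, 4): total = 208.3
  Central (8, 9): total = 651.9
Minimum is at East with total 187.1 km.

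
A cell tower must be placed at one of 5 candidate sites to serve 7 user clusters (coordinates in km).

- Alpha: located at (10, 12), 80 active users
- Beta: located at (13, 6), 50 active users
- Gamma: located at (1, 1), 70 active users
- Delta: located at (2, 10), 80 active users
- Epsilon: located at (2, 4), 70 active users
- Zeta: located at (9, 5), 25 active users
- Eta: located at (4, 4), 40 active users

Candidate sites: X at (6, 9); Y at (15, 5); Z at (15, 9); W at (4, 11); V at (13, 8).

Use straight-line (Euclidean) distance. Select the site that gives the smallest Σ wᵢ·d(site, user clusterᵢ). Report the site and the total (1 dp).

X, total 2559.6 km

Total weighted distance at each candidate:
  X (6, 9): total = 2559.6
  Y (15, 5): total = 4438.0
  Z (15, 9): total = 4457.1
  W (4, 11): total = 2896.0
  V (13, 8): total = 3705.2
Minimum is at X with total 2559.6 km.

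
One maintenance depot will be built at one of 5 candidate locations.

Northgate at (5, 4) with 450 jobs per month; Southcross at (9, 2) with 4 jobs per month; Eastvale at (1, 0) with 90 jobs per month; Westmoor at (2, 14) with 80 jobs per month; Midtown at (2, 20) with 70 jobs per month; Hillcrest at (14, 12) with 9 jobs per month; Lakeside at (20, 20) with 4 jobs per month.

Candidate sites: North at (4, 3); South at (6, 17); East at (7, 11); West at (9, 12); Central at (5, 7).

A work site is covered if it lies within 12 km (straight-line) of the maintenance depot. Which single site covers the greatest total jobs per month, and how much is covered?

Coverage radius r = 12 km; a point is covered iff (Δx)²+(Δy)² ≤ 12² = 144.
  North (4, 3): covers {Northgate, Southcross, Eastvale, Westmoor} → 624
  South (6, 17): covers {Westmoor, Midtown, Hillcrest} → 159
  East (7, 11): covers {Northgate, Southcross, Westmoor, Midtown, Hillcrest} → 613
  West (9, 12): covers {Northgate, Southcross, Westmoor, Midtown, Hillcrest} → 613
  Central (5, 7): covers {Northgate, Southcross, Eastvale, Westmoor, Hillcrest} → 633
Maximum coverage at Central: 633 jobs per month.

Central, covering 633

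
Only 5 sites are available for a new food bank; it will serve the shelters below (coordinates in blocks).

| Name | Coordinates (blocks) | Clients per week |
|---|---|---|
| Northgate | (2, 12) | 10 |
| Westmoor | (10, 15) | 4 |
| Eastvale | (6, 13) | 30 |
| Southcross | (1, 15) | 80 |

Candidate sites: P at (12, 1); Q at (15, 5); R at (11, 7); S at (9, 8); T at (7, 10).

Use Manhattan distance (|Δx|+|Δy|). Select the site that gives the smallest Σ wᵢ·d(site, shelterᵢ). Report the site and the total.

T, total 1102 blocks

Total weighted distance at each candidate:
  P (12, 1): total = 2814
  Q (15, 5): total = 2690
  R (11, 7): total = 1946
  S (9, 8): total = 1582
  T (7, 10): total = 1102
Minimum is at T with total 1102 blocks.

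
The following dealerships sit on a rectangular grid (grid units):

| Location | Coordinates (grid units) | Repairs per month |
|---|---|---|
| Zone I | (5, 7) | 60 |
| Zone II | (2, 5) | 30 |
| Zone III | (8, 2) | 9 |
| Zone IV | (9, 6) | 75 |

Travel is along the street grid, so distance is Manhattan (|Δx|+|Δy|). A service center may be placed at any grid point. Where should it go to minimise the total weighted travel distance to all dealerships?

(5, 6)

Manhattan distance separates: Σwᵢ(|x−xᵢ|+|y−yᵢ|) = Σwᵢ|x−xᵢ| + Σwᵢ|y−yᵢ|, so x and y are optimised independently as 1-D weighted medians.
Total weight W = 174; half = 87.
x-coordinate, sorted with cumulative weight:
  x=2 (Zone II, w=30) cum 30
  x=5 (Zone I, w=60) cum 90  ← median
  x=8 (Zone III, w=9) cum 99
  x=9 (Zone IV, w=75) cum 174
⇒ x* = 5
y-coordinate, sorted with cumulative weight:
  y=2 (Zone III, w=9) cum 9
  y=5 (Zone II, w=30) cum 39
  y=6 (Zone IV, w=75) cum 114  ← median
  y=7 (Zone I, w=60) cum 174
⇒ y* = 6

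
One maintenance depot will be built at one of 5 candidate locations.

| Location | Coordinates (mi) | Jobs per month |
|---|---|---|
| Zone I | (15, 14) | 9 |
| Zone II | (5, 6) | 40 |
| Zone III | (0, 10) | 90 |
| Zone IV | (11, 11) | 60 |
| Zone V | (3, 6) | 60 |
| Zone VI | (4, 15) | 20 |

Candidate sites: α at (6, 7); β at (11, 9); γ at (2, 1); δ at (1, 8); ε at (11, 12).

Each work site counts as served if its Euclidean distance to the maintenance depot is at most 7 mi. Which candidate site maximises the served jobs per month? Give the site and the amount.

α, covering 250

Coverage radius r = 7 mi; a point is covered iff (Δx)²+(Δy)² ≤ 7² = 49.
  α (6, 7): covers {Zone II, Zone III, Zone IV, Zone V} → 250
  β (11, 9): covers {Zone I, Zone II, Zone IV} → 109
  γ (2, 1): covers {Zone II, Zone V} → 100
  δ (1, 8): covers {Zone II, Zone III, Zone V} → 190
  ε (11, 12): covers {Zone I, Zone IV} → 69
Maximum coverage at α: 250 jobs per month.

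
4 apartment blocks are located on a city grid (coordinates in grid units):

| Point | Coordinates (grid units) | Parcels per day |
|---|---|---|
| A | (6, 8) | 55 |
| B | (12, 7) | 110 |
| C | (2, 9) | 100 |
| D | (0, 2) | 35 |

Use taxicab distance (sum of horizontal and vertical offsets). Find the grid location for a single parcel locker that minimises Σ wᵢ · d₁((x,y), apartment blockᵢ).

Manhattan distance separates: Σwᵢ(|x−xᵢ|+|y−yᵢ|) = Σwᵢ|x−xᵢ| + Σwᵢ|y−yᵢ|, so x and y are optimised independently as 1-D weighted medians.
Total weight W = 300; half = 150.
x-coordinate, sorted with cumulative weight:
  x=0 (D, w=35) cum 35
  x=2 (C, w=100) cum 135
  x=6 (A, w=55) cum 190  ← median
  x=12 (B, w=110) cum 300
⇒ x* = 6
y-coordinate, sorted with cumulative weight:
  y=2 (D, w=35) cum 35
  y=7 (B, w=110) cum 145
  y=8 (A, w=55) cum 200  ← median
  y=9 (C, w=100) cum 300
⇒ y* = 8

(6, 8)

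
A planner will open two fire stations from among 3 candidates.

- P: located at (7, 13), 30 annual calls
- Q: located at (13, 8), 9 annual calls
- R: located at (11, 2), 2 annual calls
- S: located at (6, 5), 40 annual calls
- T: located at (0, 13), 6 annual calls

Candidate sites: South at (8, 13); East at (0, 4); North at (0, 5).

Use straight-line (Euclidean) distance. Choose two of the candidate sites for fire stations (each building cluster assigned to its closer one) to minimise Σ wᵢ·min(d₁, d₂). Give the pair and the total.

Evaluate every pair (each demand assigned to the nearer of the two):
  {South, North}: total = 404.4
  {South, East}: total = 407.3
  {East, North}: total = 749.3
Best pair: {South, North} with total 404.4.

{South, North}, total 404.4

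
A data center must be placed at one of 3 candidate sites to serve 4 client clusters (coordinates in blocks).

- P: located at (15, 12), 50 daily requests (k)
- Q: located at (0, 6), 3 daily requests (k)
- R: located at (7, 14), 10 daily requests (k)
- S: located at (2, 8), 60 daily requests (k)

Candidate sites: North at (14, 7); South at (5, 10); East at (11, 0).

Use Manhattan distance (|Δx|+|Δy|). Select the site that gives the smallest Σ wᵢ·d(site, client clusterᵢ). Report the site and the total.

South, total 987 blocks

Total weighted distance at each candidate:
  North (14, 7): total = 1265
  South (5, 10): total = 987
  East (11, 0): total = 2051
Minimum is at South with total 987 blocks.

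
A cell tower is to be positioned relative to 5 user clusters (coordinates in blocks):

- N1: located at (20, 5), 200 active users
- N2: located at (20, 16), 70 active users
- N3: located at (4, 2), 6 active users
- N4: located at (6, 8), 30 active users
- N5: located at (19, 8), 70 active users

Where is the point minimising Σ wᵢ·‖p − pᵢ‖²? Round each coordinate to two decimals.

The minimiser of Σwᵢ‖p−pᵢ‖² is the weighted centroid p* = (Σwᵢpᵢ)/(Σwᵢ).
Σwᵢ = 376.
Σwᵢxᵢ = 200·20 + 70·20 + 6·4 + 30·6 + 70·19 = 6934.
Σwᵢyᵢ = 200·5 + 70·16 + 6·2 + 30·8 + 70·8 = 2932.
x* = 6934/376 = 18.44, y* = 2932/376 = 7.80.

(18.44, 7.80)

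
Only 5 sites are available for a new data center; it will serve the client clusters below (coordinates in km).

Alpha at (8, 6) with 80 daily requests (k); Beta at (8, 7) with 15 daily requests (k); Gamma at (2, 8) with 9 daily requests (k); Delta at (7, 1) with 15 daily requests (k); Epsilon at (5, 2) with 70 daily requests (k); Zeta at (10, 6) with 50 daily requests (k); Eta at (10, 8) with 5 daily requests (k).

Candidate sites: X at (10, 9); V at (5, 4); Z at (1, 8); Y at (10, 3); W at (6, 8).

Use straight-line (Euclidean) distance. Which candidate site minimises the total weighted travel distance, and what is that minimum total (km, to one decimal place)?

Total weighted distance at each candidate:
  X (10, 9): total = 1288.8
  V (5, 4): total = 892.4
  Z (1, 8): total = 1846.5
  Y (10, 3): total = 1026.4
  W (6, 8): total = 1071.3
Minimum is at V with total 892.4 km.

V, total 892.4 km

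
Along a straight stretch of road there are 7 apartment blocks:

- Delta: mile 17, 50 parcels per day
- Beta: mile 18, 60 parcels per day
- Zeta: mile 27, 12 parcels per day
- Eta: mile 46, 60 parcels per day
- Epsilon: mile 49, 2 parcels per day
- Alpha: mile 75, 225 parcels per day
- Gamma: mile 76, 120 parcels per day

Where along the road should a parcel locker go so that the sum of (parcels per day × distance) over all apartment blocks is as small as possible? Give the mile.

x = 75

For a sum of weighted absolute distances on a line, the optimum is the weighted median (not the mean). Total weight W = 529; half-weight = 264.5.
Sort by position and accumulate weight:
  mile 17 (Delta, w=50) → cum 50
  mile 18 (Beta, w=60) → cum 110
  mile 27 (Zeta, w=12) → cum 122
  mile 46 (Eta, w=60) → cum 182
  mile 49 (Epsilon, w=2) → cum 184
  mile 75 (Alpha, w=225) → cum 409  ≥ 264.5 → median here
  mile 76 (Gamma, w=120) → cum 529
Optimal location: mile 75.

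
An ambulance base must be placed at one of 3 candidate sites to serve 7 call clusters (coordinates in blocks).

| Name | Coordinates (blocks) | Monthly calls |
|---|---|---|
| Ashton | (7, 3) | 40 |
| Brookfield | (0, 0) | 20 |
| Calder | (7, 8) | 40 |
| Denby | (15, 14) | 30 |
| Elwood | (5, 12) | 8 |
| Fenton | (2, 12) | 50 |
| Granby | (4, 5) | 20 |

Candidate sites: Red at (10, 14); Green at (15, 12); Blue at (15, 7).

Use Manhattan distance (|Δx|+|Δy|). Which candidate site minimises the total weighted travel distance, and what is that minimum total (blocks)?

Red, total 2406 blocks

Total weighted distance at each candidate:
  Red (10, 14): total = 2406
  Green (15, 12): total = 2850
  Blue (15, 7): total = 2770
Minimum is at Red with total 2406 blocks.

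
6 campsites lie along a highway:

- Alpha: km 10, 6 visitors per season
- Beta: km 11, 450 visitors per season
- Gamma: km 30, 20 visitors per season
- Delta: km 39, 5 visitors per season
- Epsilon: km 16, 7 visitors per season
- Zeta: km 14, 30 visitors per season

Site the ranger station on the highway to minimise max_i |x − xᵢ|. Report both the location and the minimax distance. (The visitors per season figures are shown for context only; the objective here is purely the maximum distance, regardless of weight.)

location 24.5, max distance 14.5

The 1-center on a line is the midpoint of the two extreme points: leftmost at 10, rightmost at 39.
Optimal location = (10 + 39)/2 = 24.5; maximum distance = (39 − 10)/2 = 14.5.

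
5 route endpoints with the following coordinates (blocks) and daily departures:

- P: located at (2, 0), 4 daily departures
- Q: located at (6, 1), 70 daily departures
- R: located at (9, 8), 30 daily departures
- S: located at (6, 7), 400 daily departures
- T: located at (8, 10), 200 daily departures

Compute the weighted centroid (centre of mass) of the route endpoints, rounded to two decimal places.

(6.67, 7.26)

The minimiser of Σwᵢ‖p−pᵢ‖² is the weighted centroid p* = (Σwᵢpᵢ)/(Σwᵢ).
Σwᵢ = 704.
Σwᵢxᵢ = 4·2 + 70·6 + 30·9 + 400·6 + 200·8 = 4698.
Σwᵢyᵢ = 4·0 + 70·1 + 30·8 + 400·7 + 200·10 = 5110.
x* = 4698/704 = 6.67, y* = 5110/704 = 7.26.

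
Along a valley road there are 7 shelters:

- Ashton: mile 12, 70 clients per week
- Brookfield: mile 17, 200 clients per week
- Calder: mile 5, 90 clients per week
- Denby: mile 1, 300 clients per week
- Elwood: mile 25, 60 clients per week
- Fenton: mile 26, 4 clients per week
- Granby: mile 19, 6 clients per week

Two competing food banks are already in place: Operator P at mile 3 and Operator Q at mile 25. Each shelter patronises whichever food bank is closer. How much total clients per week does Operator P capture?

The indifferent point is the midpoint (3+25)/2 = 14; shelters left of it (closer to Operator P at 3) go to Operator P, those right go to Operator Q.
  Denby at 1 (w=300) → Operator P
  Calder at 5 (w=90) → Operator P
  Ashton at 12 (w=70) → Operator P
  Brookfield at 17 (w=200) → Operator Q
  Granby at 19 (w=6) → Operator Q
  Elwood at 25 (w=60) → Operator Q
  Fenton at 26 (w=4) → Operator Q
Operator P captures 460; Operator Q captures 270.

460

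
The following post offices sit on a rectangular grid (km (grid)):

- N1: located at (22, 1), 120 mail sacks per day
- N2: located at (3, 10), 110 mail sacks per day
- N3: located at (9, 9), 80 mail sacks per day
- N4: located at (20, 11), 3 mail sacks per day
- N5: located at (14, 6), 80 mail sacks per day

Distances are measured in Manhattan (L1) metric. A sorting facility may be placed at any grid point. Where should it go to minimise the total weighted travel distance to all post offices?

Manhattan distance separates: Σwᵢ(|x−xᵢ|+|y−yᵢ|) = Σwᵢ|x−xᵢ| + Σwᵢ|y−yᵢ|, so x and y are optimised independently as 1-D weighted medians.
Total weight W = 393; half = 196.5.
x-coordinate, sorted with cumulative weight:
  x=3 (N2, w=110) cum 110
  x=9 (N3, w=80) cum 190
  x=14 (N5, w=80) cum 270  ← median
  x=20 (N4, w=3) cum 273
  x=22 (N1, w=120) cum 393
⇒ x* = 14
y-coordinate, sorted with cumulative weight:
  y=1 (N1, w=120) cum 120
  y=6 (N5, w=80) cum 200  ← median
  y=9 (N3, w=80) cum 280
  y=10 (N2, w=110) cum 390
  y=11 (N4, w=3) cum 393
⇒ y* = 6

(14, 6)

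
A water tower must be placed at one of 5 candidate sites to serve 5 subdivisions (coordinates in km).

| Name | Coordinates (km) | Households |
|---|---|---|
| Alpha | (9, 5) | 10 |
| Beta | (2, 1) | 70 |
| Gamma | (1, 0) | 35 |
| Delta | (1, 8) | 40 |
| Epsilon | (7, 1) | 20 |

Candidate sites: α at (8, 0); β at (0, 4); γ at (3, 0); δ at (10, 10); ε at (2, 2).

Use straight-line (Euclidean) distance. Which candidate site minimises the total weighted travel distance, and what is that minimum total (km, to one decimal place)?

ε, total 569.7 km

Total weighted distance at each candidate:
  α (8, 0): total = 1175.3
  β (0, 4): total = 804.5
  γ (3, 0): total = 659.4
  δ (10, 10): total = 1923.3
  ε (2, 2): total = 569.7
Minimum is at ε with total 569.7 km.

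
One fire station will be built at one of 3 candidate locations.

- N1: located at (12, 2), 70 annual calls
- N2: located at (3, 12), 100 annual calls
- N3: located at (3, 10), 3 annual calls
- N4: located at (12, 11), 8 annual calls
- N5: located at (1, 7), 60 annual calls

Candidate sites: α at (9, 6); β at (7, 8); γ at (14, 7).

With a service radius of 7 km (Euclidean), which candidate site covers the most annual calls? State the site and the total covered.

Coverage radius r = 7 km; a point is covered iff (Δx)²+(Δy)² ≤ 7² = 49.
  α (9, 6): covers {N1, N4} → 78
  β (7, 8): covers {N2, N3, N4, N5} → 171
  γ (14, 7): covers {N1, N4} → 78
Maximum coverage at β: 171 annual calls.

β, covering 171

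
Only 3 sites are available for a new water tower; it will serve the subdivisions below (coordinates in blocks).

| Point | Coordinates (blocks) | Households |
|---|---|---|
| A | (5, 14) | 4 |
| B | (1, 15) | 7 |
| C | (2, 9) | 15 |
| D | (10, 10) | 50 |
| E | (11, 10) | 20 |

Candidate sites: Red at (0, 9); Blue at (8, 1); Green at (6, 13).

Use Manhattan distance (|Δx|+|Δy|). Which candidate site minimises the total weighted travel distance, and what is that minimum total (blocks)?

Green, total 687 blocks

Total weighted distance at each candidate:
  Red (0, 9): total = 909
  Blue (8, 1): total = 1211
  Green (6, 13): total = 687
Minimum is at Green with total 687 blocks.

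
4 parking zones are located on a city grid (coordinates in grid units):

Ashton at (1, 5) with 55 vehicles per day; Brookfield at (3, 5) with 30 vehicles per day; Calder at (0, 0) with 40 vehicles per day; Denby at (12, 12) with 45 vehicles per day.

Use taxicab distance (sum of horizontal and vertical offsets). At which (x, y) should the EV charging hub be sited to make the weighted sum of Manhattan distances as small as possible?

Manhattan distance separates: Σwᵢ(|x−xᵢ|+|y−yᵢ|) = Σwᵢ|x−xᵢ| + Σwᵢ|y−yᵢ|, so x and y are optimised independently as 1-D weighted medians.
Total weight W = 170; half = 85.
x-coordinate, sorted with cumulative weight:
  x=0 (Calder, w=40) cum 40
  x=1 (Ashton, w=55) cum 95  ← median
  x=3 (Brookfield, w=30) cum 125
  x=12 (Denby, w=45) cum 170
⇒ x* = 1
y-coordinate, sorted with cumulative weight:
  y=0 (Calder, w=40) cum 40
  y=5 (Ashton, w=55) cum 95  ← median
  y=5 (Brookfield, w=30) cum 125
  y=12 (Denby, w=45) cum 170
⇒ y* = 5

(1, 5)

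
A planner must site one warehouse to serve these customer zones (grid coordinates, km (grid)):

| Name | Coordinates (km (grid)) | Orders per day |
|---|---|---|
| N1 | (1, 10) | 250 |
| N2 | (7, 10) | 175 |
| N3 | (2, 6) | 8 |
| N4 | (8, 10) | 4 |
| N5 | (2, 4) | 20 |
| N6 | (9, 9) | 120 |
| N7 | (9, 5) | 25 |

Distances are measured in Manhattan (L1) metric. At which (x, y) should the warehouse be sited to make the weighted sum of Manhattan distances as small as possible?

(7, 10)

Manhattan distance separates: Σwᵢ(|x−xᵢ|+|y−yᵢ|) = Σwᵢ|x−xᵢ| + Σwᵢ|y−yᵢ|, so x and y are optimised independently as 1-D weighted medians.
Total weight W = 602; half = 301.
x-coordinate, sorted with cumulative weight:
  x=1 (N1, w=250) cum 250
  x=2 (N3, w=8) cum 258
  x=2 (N5, w=20) cum 278
  x=7 (N2, w=175) cum 453  ← median
  x=8 (N4, w=4) cum 457
  x=9 (N6, w=120) cum 577
  x=9 (N7, w=25) cum 602
⇒ x* = 7
y-coordinate, sorted with cumulative weight:
  y=4 (N5, w=20) cum 20
  y=5 (N7, w=25) cum 45
  y=6 (N3, w=8) cum 53
  y=9 (N6, w=120) cum 173
  y=10 (N1, w=250) cum 423  ← median
  y=10 (N2, w=175) cum 598
  y=10 (N4, w=4) cum 602
⇒ y* = 10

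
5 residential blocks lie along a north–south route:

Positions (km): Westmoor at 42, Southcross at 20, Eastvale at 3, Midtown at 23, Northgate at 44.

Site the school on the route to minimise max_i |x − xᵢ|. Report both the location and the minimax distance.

location 23.5, max distance 20.5

The 1-center on a line is the midpoint of the two extreme points: leftmost at 3, rightmost at 44.
Optimal location = (3 + 44)/2 = 23.5; maximum distance = (44 − 3)/2 = 20.5.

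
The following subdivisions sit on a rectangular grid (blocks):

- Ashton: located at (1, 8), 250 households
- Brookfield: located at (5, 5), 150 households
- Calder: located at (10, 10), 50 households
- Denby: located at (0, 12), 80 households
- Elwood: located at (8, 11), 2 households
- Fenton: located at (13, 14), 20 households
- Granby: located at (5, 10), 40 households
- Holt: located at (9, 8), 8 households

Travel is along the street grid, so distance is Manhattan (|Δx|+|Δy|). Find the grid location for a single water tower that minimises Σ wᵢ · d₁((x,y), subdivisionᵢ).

(1, 8)

Manhattan distance separates: Σwᵢ(|x−xᵢ|+|y−yᵢ|) = Σwᵢ|x−xᵢ| + Σwᵢ|y−yᵢ|, so x and y are optimised independently as 1-D weighted medians.
Total weight W = 600; half = 300.
x-coordinate, sorted with cumulative weight:
  x=0 (Denby, w=80) cum 80
  x=1 (Ashton, w=250) cum 330  ← median
  x=5 (Brookfield, w=150) cum 480
  x=5 (Granby, w=40) cum 520
  x=8 (Elwood, w=2) cum 522
  x=9 (Holt, w=8) cum 530
  x=10 (Calder, w=50) cum 580
  x=13 (Fenton, w=20) cum 600
⇒ x* = 1
y-coordinate, sorted with cumulative weight:
  y=5 (Brookfield, w=150) cum 150
  y=8 (Ashton, w=250) cum 400  ← median
  y=8 (Holt, w=8) cum 408
  y=10 (Calder, w=50) cum 458
  y=10 (Granby, w=40) cum 498
  y=11 (Elwood, w=2) cum 500
  y=12 (Denby, w=80) cum 580
  y=14 (Fenton, w=20) cum 600
⇒ y* = 8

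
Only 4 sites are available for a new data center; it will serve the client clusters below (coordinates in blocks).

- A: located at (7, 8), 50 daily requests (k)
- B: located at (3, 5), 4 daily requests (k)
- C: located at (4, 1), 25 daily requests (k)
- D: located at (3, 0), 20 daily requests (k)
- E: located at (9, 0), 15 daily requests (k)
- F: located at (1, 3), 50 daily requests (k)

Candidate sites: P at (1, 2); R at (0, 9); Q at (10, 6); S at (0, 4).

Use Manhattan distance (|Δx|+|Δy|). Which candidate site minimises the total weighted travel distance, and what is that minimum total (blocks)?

Total weighted distance at each candidate:
  P (1, 2): total = 1000
  R (0, 9): total = 1588
  Q (10, 6): total = 1522
  S (0, 4): total = 1176
Minimum is at P with total 1000 blocks.

P, total 1000 blocks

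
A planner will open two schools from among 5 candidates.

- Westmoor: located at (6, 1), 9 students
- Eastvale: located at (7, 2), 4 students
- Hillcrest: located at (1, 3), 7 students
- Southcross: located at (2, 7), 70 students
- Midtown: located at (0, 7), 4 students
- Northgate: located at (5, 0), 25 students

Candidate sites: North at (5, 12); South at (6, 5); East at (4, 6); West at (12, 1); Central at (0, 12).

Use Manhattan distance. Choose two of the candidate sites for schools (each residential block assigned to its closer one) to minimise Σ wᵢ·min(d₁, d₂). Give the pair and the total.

Evaluate every pair (each demand assigned to the nearer of the two):
  {South, East}: total = 474
  {East, West}: total = 525
  {North, East}: total = 538
  {East, Central}: total = 538
  {South, Central}: total = 691
  {North, South}: total = 703
  {South, West}: total = 703
  {West, Central}: total = 858
  {North, West}: total = 969
  {North, Central}: total = 1036
Best pair: {South, East} with total 474.

{South, East}, total 474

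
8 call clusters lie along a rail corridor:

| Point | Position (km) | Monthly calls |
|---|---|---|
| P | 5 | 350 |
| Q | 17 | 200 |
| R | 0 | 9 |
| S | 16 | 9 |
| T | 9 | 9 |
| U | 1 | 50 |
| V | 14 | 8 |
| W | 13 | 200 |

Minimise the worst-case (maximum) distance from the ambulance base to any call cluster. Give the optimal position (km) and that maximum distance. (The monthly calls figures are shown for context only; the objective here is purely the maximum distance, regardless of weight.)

location 8.5, max distance 8.5

The 1-center on a line is the midpoint of the two extreme points: leftmost at 0, rightmost at 17.
Optimal location = (0 + 17)/2 = 8.5; maximum distance = (17 − 0)/2 = 8.5.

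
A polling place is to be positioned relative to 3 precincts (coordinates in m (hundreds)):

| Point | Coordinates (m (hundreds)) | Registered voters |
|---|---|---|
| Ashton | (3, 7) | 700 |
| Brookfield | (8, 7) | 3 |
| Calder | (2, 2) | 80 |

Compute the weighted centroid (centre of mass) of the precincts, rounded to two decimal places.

The minimiser of Σwᵢ‖p−pᵢ‖² is the weighted centroid p* = (Σwᵢpᵢ)/(Σwᵢ).
Σwᵢ = 783.
Σwᵢxᵢ = 700·3 + 3·8 + 80·2 = 2284.
Σwᵢyᵢ = 700·7 + 3·7 + 80·2 = 5081.
x* = 2284/783 = 2.92, y* = 5081/783 = 6.49.

(2.92, 6.49)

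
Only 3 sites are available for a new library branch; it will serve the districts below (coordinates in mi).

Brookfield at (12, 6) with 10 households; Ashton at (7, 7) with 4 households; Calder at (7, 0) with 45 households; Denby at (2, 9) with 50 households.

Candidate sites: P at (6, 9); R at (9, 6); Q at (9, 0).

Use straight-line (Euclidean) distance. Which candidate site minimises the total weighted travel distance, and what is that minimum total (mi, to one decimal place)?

P, total 683.5 mi

Total weighted distance at each candidate:
  P (6, 9): total = 683.5
  R (9, 6): total = 704.3
  Q (9, 0): total = 756.3
Minimum is at P with total 683.5 mi.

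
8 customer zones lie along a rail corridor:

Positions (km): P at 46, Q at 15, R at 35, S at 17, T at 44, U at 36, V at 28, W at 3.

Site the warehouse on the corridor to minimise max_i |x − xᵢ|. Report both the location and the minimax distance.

location 24.5, max distance 21.5

The 1-center on a line is the midpoint of the two extreme points: leftmost at 3, rightmost at 46.
Optimal location = (3 + 46)/2 = 24.5; maximum distance = (46 − 3)/2 = 21.5.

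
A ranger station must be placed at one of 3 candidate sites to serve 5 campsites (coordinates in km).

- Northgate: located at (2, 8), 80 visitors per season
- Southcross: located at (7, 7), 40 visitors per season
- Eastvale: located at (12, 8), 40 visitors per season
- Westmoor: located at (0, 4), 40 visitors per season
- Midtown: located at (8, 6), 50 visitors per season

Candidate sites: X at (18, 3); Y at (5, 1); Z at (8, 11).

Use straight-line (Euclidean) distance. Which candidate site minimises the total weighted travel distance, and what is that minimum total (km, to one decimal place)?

Total weighted distance at each candidate:
  X (18, 3): total = 3364.8
  Y (5, 1): total = 1783.0
  Z (8, 11): total = 1576.8
Minimum is at Z with total 1576.8 km.

Z, total 1576.8 km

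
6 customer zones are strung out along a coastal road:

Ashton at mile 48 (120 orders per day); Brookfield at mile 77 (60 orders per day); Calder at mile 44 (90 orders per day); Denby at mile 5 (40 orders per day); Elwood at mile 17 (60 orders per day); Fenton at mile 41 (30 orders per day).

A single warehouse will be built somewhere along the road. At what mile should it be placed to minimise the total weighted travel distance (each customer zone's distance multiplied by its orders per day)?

x = 44

For a sum of weighted absolute distances on a line, the optimum is the weighted median (not the mean). Total weight W = 400; half-weight = 200.
Sort by position and accumulate weight:
  mile 5 (Denby, w=40) → cum 40
  mile 17 (Elwood, w=60) → cum 100
  mile 41 (Fenton, w=30) → cum 130
  mile 44 (Calder, w=90) → cum 220  ≥ 200 → median here
  mile 48 (Ashton, w=120) → cum 340
  mile 77 (Brookfield, w=60) → cum 400
Optimal location: mile 44.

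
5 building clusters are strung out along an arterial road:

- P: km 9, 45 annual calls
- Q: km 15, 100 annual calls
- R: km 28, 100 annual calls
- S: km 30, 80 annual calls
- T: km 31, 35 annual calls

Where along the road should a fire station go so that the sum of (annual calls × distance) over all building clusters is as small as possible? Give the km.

x = 28

For a sum of weighted absolute distances on a line, the optimum is the weighted median (not the mean). Total weight W = 360; half-weight = 180.
Sort by position and accumulate weight:
  km 9 (P, w=45) → cum 45
  km 15 (Q, w=100) → cum 145
  km 28 (R, w=100) → cum 245  ≥ 180 → median here
  km 30 (S, w=80) → cum 325
  km 31 (T, w=35) → cum 360
Optimal location: km 28.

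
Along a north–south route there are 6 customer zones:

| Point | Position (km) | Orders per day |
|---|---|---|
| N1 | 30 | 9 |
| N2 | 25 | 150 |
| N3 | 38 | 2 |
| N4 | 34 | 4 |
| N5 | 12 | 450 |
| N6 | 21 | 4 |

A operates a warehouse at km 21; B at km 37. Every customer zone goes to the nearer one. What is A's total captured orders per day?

The indifferent point is the midpoint (21+37)/2 = 29; customer zones left of it (closer to A at 21) go to A, those right go to B.
  N5 at 12 (w=450) → A
  N6 at 21 (w=4) → A
  N2 at 25 (w=150) → A
  N1 at 30 (w=9) → B
  N4 at 34 (w=4) → B
  N3 at 38 (w=2) → B
A captures 604; B captures 15.

604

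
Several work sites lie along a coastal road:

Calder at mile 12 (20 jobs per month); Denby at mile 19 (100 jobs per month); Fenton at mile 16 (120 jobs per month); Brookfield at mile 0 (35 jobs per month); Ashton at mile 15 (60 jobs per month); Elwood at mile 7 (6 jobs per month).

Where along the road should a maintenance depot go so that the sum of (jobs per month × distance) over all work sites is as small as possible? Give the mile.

x = 16

For a sum of weighted absolute distances on a line, the optimum is the weighted median (not the mean). Total weight W = 341; half-weight = 170.5.
Sort by position and accumulate weight:
  mile 0 (Brookfield, w=35) → cum 35
  mile 7 (Elwood, w=6) → cum 41
  mile 12 (Calder, w=20) → cum 61
  mile 15 (Ashton, w=60) → cum 121
  mile 16 (Fenton, w=120) → cum 241  ≥ 170.5 → median here
  mile 19 (Denby, w=100) → cum 341
Optimal location: mile 16.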